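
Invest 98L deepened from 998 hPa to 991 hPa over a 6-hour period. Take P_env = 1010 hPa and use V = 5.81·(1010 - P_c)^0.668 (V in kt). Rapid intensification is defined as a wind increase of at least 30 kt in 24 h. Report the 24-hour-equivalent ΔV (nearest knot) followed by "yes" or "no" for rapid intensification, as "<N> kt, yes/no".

V₁: ΔP = 12, V ≈ 5.81 × 12^0.668 ≈ 30.55 kt.
V₂: ΔP = 19, V ≈ 5.81 × 19^0.668 ≈ 41.53 kt.
ΔV over 6 h = 10.98 kt → 24 h equivalent = 10.98 × 24/6 ≈ 43.92 kt.
44 kt ≥ 30 kt ⇒ rapid intensification.

44 kt, yes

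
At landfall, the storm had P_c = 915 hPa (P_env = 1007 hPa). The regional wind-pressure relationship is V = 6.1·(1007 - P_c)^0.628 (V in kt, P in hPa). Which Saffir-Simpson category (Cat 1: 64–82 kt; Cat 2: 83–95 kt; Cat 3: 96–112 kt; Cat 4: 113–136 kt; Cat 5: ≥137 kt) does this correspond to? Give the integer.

3

ΔP = 1007 − 915 = 92 hPa.
V ≈ 6.1 × 92^0.628 = 6.1 × 17.11 ≈ 104 kt.
104 kt falls in the Category 3 band.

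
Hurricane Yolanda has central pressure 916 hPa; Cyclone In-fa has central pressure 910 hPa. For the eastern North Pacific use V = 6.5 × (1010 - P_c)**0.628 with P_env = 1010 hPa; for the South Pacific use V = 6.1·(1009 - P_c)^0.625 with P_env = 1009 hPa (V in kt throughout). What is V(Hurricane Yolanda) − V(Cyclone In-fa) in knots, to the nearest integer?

Hurricane Yolanda: ΔP = 94; V ≈ 6.5 × 94^0.628 ≈ 112.73 kt.
Cyclone In-fa: ΔP = 99; V ≈ 6.1 × 99^0.625 ≈ 107.80 kt.
Difference ≈ 112.73 − 107.80 = 4.93 → 5 kt.

5 kt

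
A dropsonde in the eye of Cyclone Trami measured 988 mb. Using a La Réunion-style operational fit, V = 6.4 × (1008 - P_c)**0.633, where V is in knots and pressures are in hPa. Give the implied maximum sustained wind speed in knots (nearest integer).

ΔP = 1008 − 988 = 20 mb.
20^0.633 ≈ 6.661.
V ≈ 6.4 × 6.661 ≈ 42.6 kt.

43 kt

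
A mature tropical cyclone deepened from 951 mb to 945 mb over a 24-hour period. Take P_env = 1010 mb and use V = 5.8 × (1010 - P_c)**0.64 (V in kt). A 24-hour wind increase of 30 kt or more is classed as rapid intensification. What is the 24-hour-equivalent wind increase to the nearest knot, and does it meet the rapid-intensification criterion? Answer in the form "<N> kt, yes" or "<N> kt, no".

V₁: ΔP = 59, V ≈ 5.8 × 59^0.64 ≈ 78.84 kt.
V₂: ΔP = 65, V ≈ 5.8 × 65^0.64 ≈ 83.89 kt.
ΔV over 24 h = 5.05 kt → 24 h equivalent = 5.05 × 24/24 ≈ 5.05 kt.
5 kt < 30 kt ⇒ not rapid intensification.

5 kt, no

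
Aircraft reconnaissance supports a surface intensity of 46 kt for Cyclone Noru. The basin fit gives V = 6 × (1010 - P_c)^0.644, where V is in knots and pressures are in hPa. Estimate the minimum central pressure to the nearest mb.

986 mb

ΔP = (V / 6)^(1/0.644) = (46/6)^1.553.
46/6 = 7.667; 7.667^1.553 ≈ 23.64 mb.
P_c = 1010 − 23.64 = 986.36 ≈ 986 mb.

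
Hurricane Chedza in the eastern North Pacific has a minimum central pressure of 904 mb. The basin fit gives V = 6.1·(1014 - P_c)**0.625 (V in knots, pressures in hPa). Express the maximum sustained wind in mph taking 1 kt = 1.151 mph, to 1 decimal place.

132.5 mph

ΔP = 1014 − 904 = 110 mb.
V ≈ 6.1 × 110^0.625 = 6.1 × 18.874 ≈ 115.133 kt.
115.133 × 1.151 ≈ 132.52 mph → 132.5 mph.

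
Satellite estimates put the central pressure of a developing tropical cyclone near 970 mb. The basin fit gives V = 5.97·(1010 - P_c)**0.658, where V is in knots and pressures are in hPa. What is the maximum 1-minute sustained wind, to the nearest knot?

68 kt

ΔP = 1010 − 970 = 40 mb.
40^0.658 ≈ 11.328.
V ≈ 5.97 × 11.328 ≈ 67.6 kt.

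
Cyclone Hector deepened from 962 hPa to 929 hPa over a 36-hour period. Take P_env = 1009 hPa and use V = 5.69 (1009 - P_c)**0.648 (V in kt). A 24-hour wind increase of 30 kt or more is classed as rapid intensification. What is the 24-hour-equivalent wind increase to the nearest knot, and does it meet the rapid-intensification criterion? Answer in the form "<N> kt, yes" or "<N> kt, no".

19 kt, no

V₁: ΔP = 47, V ≈ 5.69 × 47^0.648 ≈ 68.97 kt.
V₂: ΔP = 80, V ≈ 5.69 × 80^0.648 ≈ 97.35 kt.
ΔV over 36 h = 28.38 kt → 24 h equivalent = 28.38 × 24/36 ≈ 18.92 kt.
19 kt < 30 kt ⇒ not rapid intensification.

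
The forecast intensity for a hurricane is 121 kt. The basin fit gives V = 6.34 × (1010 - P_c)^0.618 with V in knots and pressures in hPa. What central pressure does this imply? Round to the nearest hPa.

ΔP = (V / 6.34)^(1/0.618) = (121/6.34)^1.618.
121/6.34 = 19.085; 19.085^1.618 ≈ 118.12 hPa.
P_c = 1010 − 118.12 = 891.88 ≈ 892 hPa.

892 hPa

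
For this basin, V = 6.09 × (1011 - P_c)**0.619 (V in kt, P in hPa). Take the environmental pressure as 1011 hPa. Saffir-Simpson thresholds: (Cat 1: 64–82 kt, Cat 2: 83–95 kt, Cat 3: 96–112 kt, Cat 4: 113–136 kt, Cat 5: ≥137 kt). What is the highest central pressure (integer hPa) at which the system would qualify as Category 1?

Category 1 begins at V = 64 kt.
Required ΔP = (64/6.09)^(1/0.619) = 10.509^1.616 ≈ 44.70 hPa.
P_c ≤ 1011 − 44.70 = 966.30, so the highest integer P_c is 966 hPa.

966 hPa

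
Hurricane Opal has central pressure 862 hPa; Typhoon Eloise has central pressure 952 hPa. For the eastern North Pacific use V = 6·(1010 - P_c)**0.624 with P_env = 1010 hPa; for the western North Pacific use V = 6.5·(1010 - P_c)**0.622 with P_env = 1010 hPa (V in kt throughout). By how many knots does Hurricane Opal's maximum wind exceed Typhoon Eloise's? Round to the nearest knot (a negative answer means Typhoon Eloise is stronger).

54 kt

Hurricane Opal: ΔP = 148; V ≈ 6 × 148^0.624 ≈ 135.64 kt.
Typhoon Eloise: ΔP = 58; V ≈ 6.5 × 58^0.622 ≈ 81.24 kt.
Difference ≈ 135.64 − 81.24 = 54.40 → 54 kt.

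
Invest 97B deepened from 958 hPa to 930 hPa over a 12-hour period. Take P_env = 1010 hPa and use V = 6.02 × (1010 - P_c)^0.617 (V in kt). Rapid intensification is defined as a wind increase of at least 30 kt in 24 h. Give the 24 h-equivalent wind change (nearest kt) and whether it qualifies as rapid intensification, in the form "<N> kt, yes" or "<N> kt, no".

V₁: ΔP = 52, V ≈ 6.02 × 52^0.617 ≈ 68.92 kt.
V₂: ΔP = 80, V ≈ 6.02 × 80^0.617 ≈ 89.91 kt.
ΔV over 12 h = 20.99 kt → 24 h equivalent = 20.99 × 24/12 ≈ 41.98 kt.
42 kt ≥ 30 kt ⇒ rapid intensification.

42 kt, yes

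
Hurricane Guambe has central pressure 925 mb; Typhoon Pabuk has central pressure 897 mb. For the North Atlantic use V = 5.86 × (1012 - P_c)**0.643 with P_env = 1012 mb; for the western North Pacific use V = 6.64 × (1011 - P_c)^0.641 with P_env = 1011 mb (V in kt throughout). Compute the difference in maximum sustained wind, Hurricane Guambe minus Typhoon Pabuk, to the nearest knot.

Hurricane Guambe: ΔP = 87; V ≈ 5.86 × 87^0.643 ≈ 103.52 kt.
Typhoon Pabuk: ΔP = 114; V ≈ 6.64 × 114^0.641 ≈ 138.24 kt.
Difference ≈ 103.52 − 138.24 = -34.72 → -35 kt.

-35 kt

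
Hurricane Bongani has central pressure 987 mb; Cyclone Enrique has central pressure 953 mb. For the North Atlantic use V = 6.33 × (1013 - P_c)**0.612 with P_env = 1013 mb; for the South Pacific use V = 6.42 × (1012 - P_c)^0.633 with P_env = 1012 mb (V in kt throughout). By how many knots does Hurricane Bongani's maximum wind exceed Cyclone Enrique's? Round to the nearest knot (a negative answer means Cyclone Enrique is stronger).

Hurricane Bongani: ΔP = 26; V ≈ 6.33 × 26^0.612 ≈ 46.49 kt.
Cyclone Enrique: ΔP = 59; V ≈ 6.42 × 59^0.633 ≈ 84.82 kt.
Difference ≈ 46.49 − 84.82 = -38.33 → -38 kt.

-38 kt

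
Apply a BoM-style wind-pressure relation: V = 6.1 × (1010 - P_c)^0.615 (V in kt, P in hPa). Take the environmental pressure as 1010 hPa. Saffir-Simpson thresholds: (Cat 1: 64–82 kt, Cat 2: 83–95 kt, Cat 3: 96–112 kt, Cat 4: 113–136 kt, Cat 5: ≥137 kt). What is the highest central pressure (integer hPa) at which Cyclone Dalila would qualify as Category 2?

940 hPa

Category 2 begins at V = 83 kt.
Required ΔP = (83/6.1)^(1/0.615) = 13.607^1.626 ≈ 69.74 hPa.
P_c ≤ 1010 − 69.74 = 940.26, so the highest integer P_c is 940 hPa.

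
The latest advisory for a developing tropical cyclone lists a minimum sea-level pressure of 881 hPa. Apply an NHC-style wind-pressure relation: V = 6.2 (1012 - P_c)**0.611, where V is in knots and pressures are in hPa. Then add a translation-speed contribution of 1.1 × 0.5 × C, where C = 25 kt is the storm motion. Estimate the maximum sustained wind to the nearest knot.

136 kt

ΔP = 1012 − 881 = 131 hPa.
131^0.611 ≈ 19.663.
V ≈ 6.2 × 19.663 ≈ 121.9 kt.
Translation term: 1.1 × 0.5 × 25 = 13.75 kt.
Corrected V ≈ 135.65 kt → 136 kt.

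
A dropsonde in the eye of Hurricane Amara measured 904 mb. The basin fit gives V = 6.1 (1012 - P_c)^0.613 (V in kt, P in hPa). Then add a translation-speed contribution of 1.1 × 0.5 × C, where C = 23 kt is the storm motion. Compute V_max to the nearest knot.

ΔP = 1012 − 904 = 108 mb.
108^0.613 ≈ 17.640.
V ≈ 6.1 × 17.640 ≈ 107.6 kt.
Translation term: 1.1 × 0.5 × 23 = 12.65 kt.
Corrected V ≈ 120.25 kt → 120 kt.

120 kt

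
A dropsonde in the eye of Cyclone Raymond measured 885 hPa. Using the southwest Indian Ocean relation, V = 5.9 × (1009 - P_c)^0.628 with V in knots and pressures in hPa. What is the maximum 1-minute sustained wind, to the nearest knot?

ΔP = 1009 − 885 = 124 hPa.
124^0.628 ≈ 20.638.
V ≈ 5.9 × 20.638 ≈ 121.8 kt.

122 kt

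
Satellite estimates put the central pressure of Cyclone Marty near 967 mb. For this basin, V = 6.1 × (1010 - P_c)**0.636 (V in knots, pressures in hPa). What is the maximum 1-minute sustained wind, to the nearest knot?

ΔP = 1010 − 967 = 43 mb.
43^0.636 ≈ 10.937.
V ≈ 6.1 × 10.937 ≈ 66.7 kt.

67 kt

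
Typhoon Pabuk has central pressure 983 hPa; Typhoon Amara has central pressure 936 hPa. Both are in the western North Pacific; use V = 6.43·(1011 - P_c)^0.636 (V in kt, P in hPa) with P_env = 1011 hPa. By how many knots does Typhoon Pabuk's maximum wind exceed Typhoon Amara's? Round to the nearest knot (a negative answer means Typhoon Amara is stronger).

Typhoon Pabuk: ΔP = 28; V ≈ 6.43 × 28^0.636 ≈ 53.53 kt.
Typhoon Amara: ΔP = 75; V ≈ 6.43 × 75^0.636 ≈ 100.17 kt.
Difference ≈ 53.53 − 100.17 = -46.64 → -47 kt.

-47 kt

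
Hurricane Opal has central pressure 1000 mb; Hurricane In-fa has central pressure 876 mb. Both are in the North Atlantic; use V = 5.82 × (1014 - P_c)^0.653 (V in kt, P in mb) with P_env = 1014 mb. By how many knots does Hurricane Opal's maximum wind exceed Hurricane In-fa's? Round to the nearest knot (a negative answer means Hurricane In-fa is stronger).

-113 kt

Hurricane Opal: ΔP = 14; V ≈ 5.82 × 14^0.653 ≈ 32.61 kt.
Hurricane In-fa: ΔP = 138; V ≈ 5.82 × 138^0.653 ≈ 145.30 kt.
Difference ≈ 32.61 − 145.30 = -112.69 → -113 kt.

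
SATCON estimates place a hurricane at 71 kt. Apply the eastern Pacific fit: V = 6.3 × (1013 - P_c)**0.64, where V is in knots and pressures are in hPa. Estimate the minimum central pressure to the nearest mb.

ΔP = (V / 6.3)^(1/0.64) = (71/6.3)^1.562.
71/6.3 = 11.270; 11.270^1.562 ≈ 44.02 mb.
P_c = 1013 − 44.02 = 968.98 ≈ 969 mb.

969 mb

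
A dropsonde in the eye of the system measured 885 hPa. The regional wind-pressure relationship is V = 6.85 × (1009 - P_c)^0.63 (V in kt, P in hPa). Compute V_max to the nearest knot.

143 kt

ΔP = 1009 − 885 = 124 hPa.
124^0.63 ≈ 20.838.
V ≈ 6.85 × 20.838 ≈ 142.7 kt.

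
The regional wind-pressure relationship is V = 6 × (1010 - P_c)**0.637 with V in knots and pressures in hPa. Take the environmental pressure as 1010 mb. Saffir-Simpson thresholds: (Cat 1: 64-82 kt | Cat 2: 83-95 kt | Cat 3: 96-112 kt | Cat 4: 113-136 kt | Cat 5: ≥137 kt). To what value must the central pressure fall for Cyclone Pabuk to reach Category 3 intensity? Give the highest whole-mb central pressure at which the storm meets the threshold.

932 mb

Category 3 begins at V = 96 kt.
Required ΔP = (96/6)^(1/0.637) = 16.000^1.570 ≈ 77.68 mb.
P_c ≤ 1010 − 77.68 = 932.32, so the highest integer P_c is 932 mb.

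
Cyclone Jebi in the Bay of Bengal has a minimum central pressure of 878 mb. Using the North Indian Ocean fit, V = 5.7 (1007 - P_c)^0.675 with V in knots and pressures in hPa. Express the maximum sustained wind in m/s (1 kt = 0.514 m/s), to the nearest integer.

ΔP = 1007 − 878 = 129 mb.
V ≈ 5.7 × 129^0.675 = 5.7 × 26.586 ≈ 151.538 kt.
151.538 × 0.514 ≈ 77.89 m/s → 78 m/s.

78 m/s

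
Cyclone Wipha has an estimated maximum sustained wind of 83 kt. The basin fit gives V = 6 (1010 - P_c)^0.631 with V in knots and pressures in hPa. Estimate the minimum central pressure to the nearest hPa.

ΔP = (V / 6)^(1/0.631) = (83/6)^1.585.
83/6 = 13.833; 13.833^1.585 ≈ 64.29 hPa.
P_c = 1010 − 64.29 = 945.71 ≈ 946 hPa.

946 hPa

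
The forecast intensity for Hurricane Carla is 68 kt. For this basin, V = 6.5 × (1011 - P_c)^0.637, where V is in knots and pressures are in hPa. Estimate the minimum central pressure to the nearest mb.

971 mb

ΔP = (V / 6.5)^(1/0.637) = (68/6.5)^1.570.
68/6.5 = 10.462; 10.462^1.570 ≈ 39.87 mb.
P_c = 1011 − 39.87 = 971.13 ≈ 971 mb.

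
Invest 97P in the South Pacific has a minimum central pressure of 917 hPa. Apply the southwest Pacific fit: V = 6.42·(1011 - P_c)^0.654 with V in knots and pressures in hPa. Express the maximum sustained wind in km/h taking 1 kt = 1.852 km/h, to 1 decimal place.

ΔP = 1011 − 917 = 94 hPa.
V ≈ 6.42 × 94^0.654 = 6.42 × 19.518 ≈ 125.303 kt.
125.303 × 1.852 ≈ 232.06 km/h → 232.1 km/h.

232.1 km/h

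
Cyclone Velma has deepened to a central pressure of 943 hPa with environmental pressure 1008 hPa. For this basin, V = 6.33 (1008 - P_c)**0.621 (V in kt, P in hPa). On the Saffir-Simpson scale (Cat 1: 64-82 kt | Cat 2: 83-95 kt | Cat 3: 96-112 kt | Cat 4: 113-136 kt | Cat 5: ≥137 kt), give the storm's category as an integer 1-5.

2

ΔP = 1008 − 943 = 65 hPa.
V ≈ 6.33 × 65^0.621 = 6.33 × 13.36 ≈ 85 kt.
85 kt falls in the Category 2 band.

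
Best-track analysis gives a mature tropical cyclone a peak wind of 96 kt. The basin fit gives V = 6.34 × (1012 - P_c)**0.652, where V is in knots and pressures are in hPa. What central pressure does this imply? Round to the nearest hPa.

ΔP = (V / 6.34)^(1/0.652) = (96/6.34)^1.534.
96/6.34 = 15.142; 15.142^1.534 ≈ 64.58 hPa.
P_c = 1012 − 64.58 = 947.42 ≈ 947 hPa.

947 hPa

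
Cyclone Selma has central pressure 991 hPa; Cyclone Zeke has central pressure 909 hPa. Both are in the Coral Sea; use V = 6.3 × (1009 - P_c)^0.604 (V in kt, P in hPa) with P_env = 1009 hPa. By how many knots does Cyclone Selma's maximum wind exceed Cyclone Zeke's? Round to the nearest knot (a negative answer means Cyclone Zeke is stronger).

-66 kt

Cyclone Selma: ΔP = 18; V ≈ 6.3 × 18^0.604 ≈ 36.10 kt.
Cyclone Zeke: ΔP = 100; V ≈ 6.3 × 100^0.604 ≈ 101.70 kt.
Difference ≈ 36.10 − 101.70 = -65.60 → -66 kt.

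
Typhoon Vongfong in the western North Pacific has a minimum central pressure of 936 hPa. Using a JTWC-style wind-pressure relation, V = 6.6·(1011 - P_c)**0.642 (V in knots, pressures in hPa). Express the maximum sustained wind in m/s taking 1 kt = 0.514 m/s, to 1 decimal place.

ΔP = 1011 − 936 = 75 hPa.
V ≈ 6.6 × 75^0.642 = 6.6 × 15.988 ≈ 105.520 kt.
105.520 × 0.514 ≈ 54.24 m/s → 54.2 m/s.

54.2 m/s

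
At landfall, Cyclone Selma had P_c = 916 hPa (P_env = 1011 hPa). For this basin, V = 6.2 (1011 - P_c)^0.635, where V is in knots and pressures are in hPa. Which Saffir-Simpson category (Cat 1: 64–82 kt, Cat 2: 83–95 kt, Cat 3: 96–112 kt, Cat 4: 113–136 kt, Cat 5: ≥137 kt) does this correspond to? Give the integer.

3

ΔP = 1011 − 916 = 95 hPa.
V ≈ 6.2 × 95^0.635 = 6.2 × 18.02 ≈ 112 kt.
112 kt falls in the Category 3 band.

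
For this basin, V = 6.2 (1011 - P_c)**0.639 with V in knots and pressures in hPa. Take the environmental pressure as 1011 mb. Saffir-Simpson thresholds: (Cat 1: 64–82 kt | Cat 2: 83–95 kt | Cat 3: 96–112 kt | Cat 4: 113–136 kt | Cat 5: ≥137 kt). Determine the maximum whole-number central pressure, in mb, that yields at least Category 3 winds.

Category 3 begins at V = 96 kt.
Required ΔP = (96/6.2)^(1/0.639) = 15.484^1.565 ≈ 72.79 mb.
P_c ≤ 1011 − 72.79 = 938.21, so the highest integer P_c is 938 mb.

938 mb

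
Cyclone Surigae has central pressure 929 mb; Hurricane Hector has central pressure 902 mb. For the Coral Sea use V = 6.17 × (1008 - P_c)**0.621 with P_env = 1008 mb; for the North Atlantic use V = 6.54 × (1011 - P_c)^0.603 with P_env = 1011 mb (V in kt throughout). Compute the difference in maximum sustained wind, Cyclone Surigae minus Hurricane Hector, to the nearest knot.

Cyclone Surigae: ΔP = 79; V ≈ 6.17 × 79^0.621 ≈ 93.05 kt.
Hurricane Hector: ΔP = 109; V ≈ 6.54 × 109^0.603 ≈ 110.70 kt.
Difference ≈ 93.05 − 110.70 = -17.65 → -18 kt.

-18 kt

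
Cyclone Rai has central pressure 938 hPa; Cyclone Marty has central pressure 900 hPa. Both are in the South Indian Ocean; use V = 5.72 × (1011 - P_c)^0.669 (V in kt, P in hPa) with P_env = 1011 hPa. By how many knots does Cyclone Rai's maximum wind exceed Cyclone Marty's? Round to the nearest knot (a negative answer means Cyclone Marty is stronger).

Cyclone Rai: ΔP = 73; V ≈ 5.72 × 73^0.669 ≈ 100.92 kt.
Cyclone Marty: ΔP = 111; V ≈ 5.72 × 111^0.669 ≈ 133.57 kt.
Difference ≈ 100.92 − 133.57 = -32.65 → -33 kt.

-33 kt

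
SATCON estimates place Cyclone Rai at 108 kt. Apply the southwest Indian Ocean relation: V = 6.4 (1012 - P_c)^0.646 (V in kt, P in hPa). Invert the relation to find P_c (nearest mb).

933 mb

ΔP = (V / 6.4)^(1/0.646) = (108/6.4)^1.548.
108/6.4 = 16.875; 16.875^1.548 ≈ 79.39 mb.
P_c = 1012 − 79.39 = 932.61 ≈ 933 mb.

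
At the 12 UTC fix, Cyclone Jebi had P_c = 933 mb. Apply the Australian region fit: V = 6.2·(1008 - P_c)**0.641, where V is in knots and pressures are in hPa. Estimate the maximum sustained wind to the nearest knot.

99 kt

ΔP = 1008 − 933 = 75 mb.
75^0.641 ≈ 15.919.
V ≈ 6.2 × 15.919 ≈ 98.7 kt.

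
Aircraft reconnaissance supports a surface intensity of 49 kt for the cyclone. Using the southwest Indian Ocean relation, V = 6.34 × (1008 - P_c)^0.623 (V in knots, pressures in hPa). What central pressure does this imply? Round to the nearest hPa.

ΔP = (V / 6.34)^(1/0.623) = (49/6.34)^1.605.
49/6.34 = 7.729; 7.729^1.605 ≈ 26.64 hPa.
P_c = 1008 − 26.64 = 981.36 ≈ 981 hPa.

981 hPa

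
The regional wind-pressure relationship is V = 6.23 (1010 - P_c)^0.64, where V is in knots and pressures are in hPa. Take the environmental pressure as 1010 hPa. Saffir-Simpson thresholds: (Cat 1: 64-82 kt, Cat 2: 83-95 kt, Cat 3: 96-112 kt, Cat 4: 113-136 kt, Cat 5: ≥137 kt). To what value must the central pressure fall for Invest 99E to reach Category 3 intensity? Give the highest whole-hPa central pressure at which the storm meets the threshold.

938 hPa

Category 3 begins at V = 96 kt.
Required ΔP = (96/6.23)^(1/0.64) = 15.409^1.562 ≈ 71.76 hPa.
P_c ≤ 1010 − 71.76 = 938.24, so the highest integer P_c is 938 hPa.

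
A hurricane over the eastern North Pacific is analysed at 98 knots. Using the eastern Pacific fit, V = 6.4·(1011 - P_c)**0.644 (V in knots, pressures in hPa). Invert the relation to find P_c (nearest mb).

942 mb

ΔP = (V / 6.4)^(1/0.644) = (98/6.4)^1.553.
98/6.4 = 15.312; 15.312^1.553 ≈ 69.20 mb.
P_c = 1011 − 69.20 = 941.80 ≈ 942 mb.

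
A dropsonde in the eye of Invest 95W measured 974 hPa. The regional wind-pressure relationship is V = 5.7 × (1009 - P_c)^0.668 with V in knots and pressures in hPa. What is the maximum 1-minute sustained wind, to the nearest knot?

61 kt

ΔP = 1009 − 974 = 35 hPa.
35^0.668 ≈ 10.751.
V ≈ 5.7 × 10.751 ≈ 61.3 kt.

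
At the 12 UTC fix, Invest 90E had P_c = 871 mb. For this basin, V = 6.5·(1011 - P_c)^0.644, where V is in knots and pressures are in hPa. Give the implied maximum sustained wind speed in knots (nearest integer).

157 kt

ΔP = 1011 − 871 = 140 mb.
140^0.644 ≈ 24.105.
V ≈ 6.5 × 24.105 ≈ 156.7 kt.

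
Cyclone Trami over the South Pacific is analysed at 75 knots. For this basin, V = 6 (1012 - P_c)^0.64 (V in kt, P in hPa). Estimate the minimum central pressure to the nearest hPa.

960 hPa

ΔP = (V / 6)^(1/0.64) = (75/6)^1.562.
75/6 = 12.500; 12.500^1.562 ≈ 51.75 hPa.
P_c = 1012 − 51.75 = 960.25 ≈ 960 hPa.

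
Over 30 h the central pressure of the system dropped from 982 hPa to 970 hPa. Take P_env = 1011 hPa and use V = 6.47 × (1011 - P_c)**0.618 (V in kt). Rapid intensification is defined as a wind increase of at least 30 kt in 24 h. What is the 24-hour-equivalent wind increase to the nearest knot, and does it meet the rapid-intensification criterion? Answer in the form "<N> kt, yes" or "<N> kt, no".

V₁: ΔP = 29, V ≈ 6.47 × 29^0.618 ≈ 51.84 kt.
V₂: ΔP = 41, V ≈ 6.47 × 41^0.618 ≈ 64.21 kt.
ΔV over 30 h = 12.37 kt → 24 h equivalent = 12.37 × 24/30 ≈ 9.90 kt.
10 kt < 30 kt ⇒ not rapid intensification.

10 kt, no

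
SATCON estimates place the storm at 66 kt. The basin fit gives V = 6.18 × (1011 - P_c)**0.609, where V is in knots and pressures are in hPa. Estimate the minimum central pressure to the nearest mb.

ΔP = (V / 6.18)^(1/0.609) = (66/6.18)^1.642.
66/6.18 = 10.680; 10.680^1.642 ≈ 48.86 mb.
P_c = 1011 − 48.86 = 962.14 ≈ 962 mb.

962 mb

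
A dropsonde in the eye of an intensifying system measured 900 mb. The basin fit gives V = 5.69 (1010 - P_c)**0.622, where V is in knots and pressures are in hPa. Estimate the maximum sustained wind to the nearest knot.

ΔP = 1010 − 900 = 110 mb.
110^0.622 ≈ 18.610.
V ≈ 5.69 × 18.610 ≈ 105.9 kt.

106 kt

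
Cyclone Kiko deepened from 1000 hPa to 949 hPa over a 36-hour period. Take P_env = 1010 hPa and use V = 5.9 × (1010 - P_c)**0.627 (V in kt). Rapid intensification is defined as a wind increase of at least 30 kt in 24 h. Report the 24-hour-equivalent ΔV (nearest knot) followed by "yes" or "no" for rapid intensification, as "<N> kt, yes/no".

35 kt, yes

V₁: ΔP = 10, V ≈ 5.9 × 10^0.627 ≈ 24.99 kt.
V₂: ΔP = 61, V ≈ 5.9 × 61^0.627 ≈ 77.67 kt.
ΔV over 36 h = 52.68 kt → 24 h equivalent = 52.68 × 24/36 ≈ 35.12 kt.
35 kt ≥ 30 kt ⇒ rapid intensification.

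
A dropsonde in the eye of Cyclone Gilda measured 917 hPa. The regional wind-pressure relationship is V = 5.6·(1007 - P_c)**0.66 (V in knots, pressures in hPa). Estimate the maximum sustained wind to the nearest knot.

109 kt

ΔP = 1007 − 917 = 90 hPa.
90^0.66 ≈ 19.489.
V ≈ 5.6 × 19.489 ≈ 109.1 kt.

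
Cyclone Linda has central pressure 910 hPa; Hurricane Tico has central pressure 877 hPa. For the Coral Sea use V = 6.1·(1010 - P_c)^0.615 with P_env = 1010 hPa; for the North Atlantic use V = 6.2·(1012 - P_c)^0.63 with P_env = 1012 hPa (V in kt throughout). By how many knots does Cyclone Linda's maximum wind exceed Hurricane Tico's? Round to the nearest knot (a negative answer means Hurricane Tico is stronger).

-33 kt

Cyclone Linda: ΔP = 100; V ≈ 6.1 × 100^0.615 ≈ 103.59 kt.
Hurricane Tico: ΔP = 135; V ≈ 6.2 × 135^0.63 ≈ 136.30 kt.
Difference ≈ 103.59 − 136.30 = -32.71 → -33 kt.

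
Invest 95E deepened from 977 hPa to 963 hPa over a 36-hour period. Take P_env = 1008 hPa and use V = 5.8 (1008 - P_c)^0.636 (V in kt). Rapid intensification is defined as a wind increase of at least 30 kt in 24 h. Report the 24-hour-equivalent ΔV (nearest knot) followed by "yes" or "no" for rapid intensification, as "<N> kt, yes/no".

9 kt, no

V₁: ΔP = 31, V ≈ 5.8 × 31^0.636 ≈ 51.52 kt.
V₂: ΔP = 45, V ≈ 5.8 × 45^0.636 ≈ 65.29 kt.
ΔV over 36 h = 13.77 kt → 24 h equivalent = 13.77 × 24/36 ≈ 9.18 kt.
9 kt < 30 kt ⇒ not rapid intensification.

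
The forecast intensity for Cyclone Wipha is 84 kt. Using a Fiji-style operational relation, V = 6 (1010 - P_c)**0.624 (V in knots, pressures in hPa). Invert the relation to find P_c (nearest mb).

ΔP = (V / 6)^(1/0.624) = (84/6)^1.603.
84/6 = 14.000; 14.000^1.603 ≈ 68.67 mb.
P_c = 1010 − 68.67 = 941.33 ≈ 941 mb.

941 mb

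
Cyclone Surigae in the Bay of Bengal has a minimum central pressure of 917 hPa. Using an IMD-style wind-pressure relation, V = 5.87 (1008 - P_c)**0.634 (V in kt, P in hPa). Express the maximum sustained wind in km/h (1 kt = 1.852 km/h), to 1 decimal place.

189.8 km/h

ΔP = 1008 − 917 = 91 hPa.
V ≈ 5.87 × 91^0.634 = 5.87 × 17.460 ≈ 102.487 kt.
102.487 × 1.852 ≈ 189.81 km/h → 189.8 km/h.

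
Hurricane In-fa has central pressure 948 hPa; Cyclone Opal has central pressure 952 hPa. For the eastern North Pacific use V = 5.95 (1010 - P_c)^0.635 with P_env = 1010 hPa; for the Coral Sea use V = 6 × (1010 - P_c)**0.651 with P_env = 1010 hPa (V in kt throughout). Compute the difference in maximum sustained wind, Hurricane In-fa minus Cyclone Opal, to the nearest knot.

Hurricane In-fa: ΔP = 62; V ≈ 5.95 × 62^0.635 ≈ 81.79 kt.
Cyclone Opal: ΔP = 58; V ≈ 6 × 58^0.651 ≈ 84.36 kt.
Difference ≈ 81.79 − 84.36 = -2.57 → -3 kt.

-3 kt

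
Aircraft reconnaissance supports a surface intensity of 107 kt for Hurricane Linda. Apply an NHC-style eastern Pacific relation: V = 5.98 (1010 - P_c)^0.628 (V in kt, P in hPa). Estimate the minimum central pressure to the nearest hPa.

911 hPa

ΔP = (V / 5.98)^(1/0.628) = (107/5.98)^1.592.
107/5.98 = 17.893; 17.893^1.592 ≈ 98.79 hPa.
P_c = 1010 − 98.79 = 911.21 ≈ 911 hPa.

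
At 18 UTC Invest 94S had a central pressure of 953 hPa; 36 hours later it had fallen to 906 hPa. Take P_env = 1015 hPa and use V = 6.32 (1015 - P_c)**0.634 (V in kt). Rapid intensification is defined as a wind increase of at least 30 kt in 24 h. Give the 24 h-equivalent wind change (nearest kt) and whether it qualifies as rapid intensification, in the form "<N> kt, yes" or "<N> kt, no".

V₁: ΔP = 62, V ≈ 6.32 × 62^0.634 ≈ 86.52 kt.
V₂: ΔP = 109, V ≈ 6.32 × 109^0.634 ≈ 123.72 kt.
ΔV over 36 h = 37.20 kt → 24 h equivalent = 37.20 × 24/36 ≈ 24.80 kt.
25 kt < 30 kt ⇒ not rapid intensification.

25 kt, no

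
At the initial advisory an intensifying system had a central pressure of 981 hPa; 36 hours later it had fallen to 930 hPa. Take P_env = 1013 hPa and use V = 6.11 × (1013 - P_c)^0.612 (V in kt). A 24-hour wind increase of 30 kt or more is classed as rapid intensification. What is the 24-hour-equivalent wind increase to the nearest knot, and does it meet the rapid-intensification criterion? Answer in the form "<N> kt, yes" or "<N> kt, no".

V₁: ΔP = 32, V ≈ 6.11 × 32^0.612 ≈ 50.96 kt.
V₂: ΔP = 83, V ≈ 6.11 × 83^0.612 ≈ 91.31 kt.
ΔV over 36 h = 40.35 kt → 24 h equivalent = 40.35 × 24/36 ≈ 26.90 kt.
27 kt < 30 kt ⇒ not rapid intensification.

27 kt, no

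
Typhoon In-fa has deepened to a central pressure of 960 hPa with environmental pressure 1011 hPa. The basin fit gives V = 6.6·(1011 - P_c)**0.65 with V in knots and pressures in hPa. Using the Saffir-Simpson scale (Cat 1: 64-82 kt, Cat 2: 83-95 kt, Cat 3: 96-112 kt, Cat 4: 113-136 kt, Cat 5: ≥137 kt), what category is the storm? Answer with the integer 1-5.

ΔP = 1011 − 960 = 51 hPa.
V ≈ 6.6 × 51^0.65 = 6.6 × 12.88 ≈ 85 kt.
85 kt falls in the Category 2 band.

2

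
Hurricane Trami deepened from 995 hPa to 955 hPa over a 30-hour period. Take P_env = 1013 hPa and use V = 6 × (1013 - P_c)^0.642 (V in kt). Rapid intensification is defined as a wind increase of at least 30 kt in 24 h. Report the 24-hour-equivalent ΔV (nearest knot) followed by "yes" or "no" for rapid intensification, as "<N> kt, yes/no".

34 kt, yes

V₁: ΔP = 18, V ≈ 6 × 18^0.642 ≈ 38.37 kt.
V₂: ΔP = 58, V ≈ 6 × 58^0.642 ≈ 81.33 kt.
ΔV over 30 h = 42.96 kt → 24 h equivalent = 42.96 × 24/30 ≈ 34.37 kt.
34 kt ≥ 30 kt ⇒ rapid intensification.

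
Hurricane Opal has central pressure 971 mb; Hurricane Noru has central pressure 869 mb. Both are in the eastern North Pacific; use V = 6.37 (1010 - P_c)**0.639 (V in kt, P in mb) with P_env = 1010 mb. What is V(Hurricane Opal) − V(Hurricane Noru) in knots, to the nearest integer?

Hurricane Opal: ΔP = 39; V ≈ 6.37 × 39^0.639 ≈ 66.20 kt.
Hurricane Noru: ΔP = 141; V ≈ 6.37 × 141^0.639 ≈ 150.48 kt.
Difference ≈ 66.20 − 150.48 = -84.28 → -84 kt.

-84 kt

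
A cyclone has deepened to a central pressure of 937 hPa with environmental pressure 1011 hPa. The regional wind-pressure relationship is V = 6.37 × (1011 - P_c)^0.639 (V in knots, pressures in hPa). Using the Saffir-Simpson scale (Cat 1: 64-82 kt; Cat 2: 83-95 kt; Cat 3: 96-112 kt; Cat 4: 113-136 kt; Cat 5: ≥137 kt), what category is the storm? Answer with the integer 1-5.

ΔP = 1011 − 937 = 74 hPa.
V ≈ 6.37 × 74^0.639 = 6.37 × 15.65 ≈ 100 kt.
100 kt falls in the Category 3 band.

3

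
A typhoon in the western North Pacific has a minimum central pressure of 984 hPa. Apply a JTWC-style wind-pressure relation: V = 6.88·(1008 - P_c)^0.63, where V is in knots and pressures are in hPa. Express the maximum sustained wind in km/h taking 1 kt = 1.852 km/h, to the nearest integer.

94 km/h

ΔP = 1008 − 984 = 24 hPa.
V ≈ 6.88 × 24^0.63 = 6.88 × 7.405 ≈ 50.947 kt.
50.947 × 1.852 ≈ 94.35 km/h → 94 km/h.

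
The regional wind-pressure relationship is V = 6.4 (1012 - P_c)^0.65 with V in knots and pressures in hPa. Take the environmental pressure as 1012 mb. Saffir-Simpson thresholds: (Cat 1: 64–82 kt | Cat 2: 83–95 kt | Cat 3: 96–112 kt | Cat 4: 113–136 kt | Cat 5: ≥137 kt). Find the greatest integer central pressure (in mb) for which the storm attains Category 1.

Category 1 begins at V = 64 kt.
Required ΔP = (64/6.4)^(1/0.65) = 10.000^1.538 ≈ 34.55 mb.
P_c ≤ 1012 − 34.55 = 977.45, so the highest integer P_c is 977 mb.

977 mb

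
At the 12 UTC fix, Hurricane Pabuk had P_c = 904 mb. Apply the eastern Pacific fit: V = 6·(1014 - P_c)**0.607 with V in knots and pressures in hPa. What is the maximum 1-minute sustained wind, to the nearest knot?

104 kt

ΔP = 1014 − 904 = 110 mb.
110^0.607 ≈ 17.343.
V ≈ 6 × 17.343 ≈ 104.1 kt.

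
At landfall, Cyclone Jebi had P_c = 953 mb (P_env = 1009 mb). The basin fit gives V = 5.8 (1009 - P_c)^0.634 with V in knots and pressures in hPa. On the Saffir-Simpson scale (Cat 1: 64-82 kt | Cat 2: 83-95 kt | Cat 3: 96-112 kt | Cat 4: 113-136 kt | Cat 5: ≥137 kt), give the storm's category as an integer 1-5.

ΔP = 1009 − 953 = 56 mb.
V ≈ 5.8 × 56^0.634 = 5.8 × 12.83 ≈ 74 kt.
74 kt falls in the Category 1 band.

1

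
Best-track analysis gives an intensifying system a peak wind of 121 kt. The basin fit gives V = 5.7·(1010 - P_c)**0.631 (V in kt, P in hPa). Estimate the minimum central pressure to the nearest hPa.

ΔP = (V / 5.7)^(1/0.631) = (121/5.7)^1.585.
121/5.7 = 21.228; 21.228^1.585 ≈ 126.73 hPa.
P_c = 1010 − 126.73 = 883.27 ≈ 883 hPa.

883 hPa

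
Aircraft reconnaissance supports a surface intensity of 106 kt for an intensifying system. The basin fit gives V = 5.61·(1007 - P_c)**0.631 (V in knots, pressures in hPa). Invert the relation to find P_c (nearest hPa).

902 hPa

ΔP = (V / 5.61)^(1/0.631) = (106/5.61)^1.585.
106/5.61 = 18.895; 18.895^1.585 ≈ 105.37 hPa.
P_c = 1007 − 105.37 = 901.63 ≈ 902 hPa.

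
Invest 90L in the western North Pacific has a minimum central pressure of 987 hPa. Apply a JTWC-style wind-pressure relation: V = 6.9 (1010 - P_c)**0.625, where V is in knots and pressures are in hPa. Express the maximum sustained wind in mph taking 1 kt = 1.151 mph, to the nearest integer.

ΔP = 1010 − 987 = 23 hPa.
V ≈ 6.9 × 23^0.625 = 6.9 × 7.097 ≈ 48.970 kt.
48.970 × 1.151 ≈ 56.36 mph → 56 mph.

56 mph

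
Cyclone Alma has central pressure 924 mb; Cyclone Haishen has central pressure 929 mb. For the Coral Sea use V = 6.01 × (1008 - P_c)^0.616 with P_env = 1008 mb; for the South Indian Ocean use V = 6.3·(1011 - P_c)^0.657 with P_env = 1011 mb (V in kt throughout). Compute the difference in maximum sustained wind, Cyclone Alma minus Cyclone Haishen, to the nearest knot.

-22 kt

Cyclone Alma: ΔP = 84; V ≈ 6.01 × 84^0.616 ≈ 92.09 kt.
Cyclone Haishen: ΔP = 82; V ≈ 6.3 × 82^0.657 ≈ 113.95 kt.
Difference ≈ 92.09 − 113.95 = -21.86 → -22 kt.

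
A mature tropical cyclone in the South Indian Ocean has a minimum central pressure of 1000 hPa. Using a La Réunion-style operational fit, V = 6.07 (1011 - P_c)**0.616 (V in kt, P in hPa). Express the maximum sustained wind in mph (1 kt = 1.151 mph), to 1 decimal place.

ΔP = 1011 − 1000 = 11 hPa.
V ≈ 6.07 × 11^0.616 = 6.07 × 4.380 ≈ 26.588 kt.
26.588 × 1.151 ≈ 30.60 mph → 30.6 mph.

30.6 mph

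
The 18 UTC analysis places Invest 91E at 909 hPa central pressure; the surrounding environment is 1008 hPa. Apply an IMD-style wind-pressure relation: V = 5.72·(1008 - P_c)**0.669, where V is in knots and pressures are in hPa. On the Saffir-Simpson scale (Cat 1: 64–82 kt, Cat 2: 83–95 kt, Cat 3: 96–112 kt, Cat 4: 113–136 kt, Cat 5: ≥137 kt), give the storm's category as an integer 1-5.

4

ΔP = 1008 − 909 = 99 hPa.
V ≈ 5.72 × 99^0.669 = 5.72 × 21.63 ≈ 124 kt.
124 kt falls in the Category 4 band.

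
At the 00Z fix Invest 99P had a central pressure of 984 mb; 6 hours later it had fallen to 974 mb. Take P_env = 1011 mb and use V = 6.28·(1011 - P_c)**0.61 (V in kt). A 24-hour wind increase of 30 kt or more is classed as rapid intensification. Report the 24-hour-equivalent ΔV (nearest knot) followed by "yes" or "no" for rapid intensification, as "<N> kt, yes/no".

V₁: ΔP = 27, V ≈ 6.28 × 27^0.61 ≈ 46.89 kt.
V₂: ΔP = 37, V ≈ 6.28 × 37^0.61 ≈ 56.83 kt.
ΔV over 6 h = 9.94 kt → 24 h equivalent = 9.94 × 24/6 ≈ 39.76 kt.
40 kt ≥ 30 kt ⇒ rapid intensification.

40 kt, yes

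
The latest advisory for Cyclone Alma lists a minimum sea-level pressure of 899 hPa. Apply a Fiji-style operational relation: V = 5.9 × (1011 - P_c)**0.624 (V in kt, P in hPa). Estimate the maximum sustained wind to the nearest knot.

ΔP = 1011 − 899 = 112 hPa.
112^0.624 ≈ 18.998.
V ≈ 5.9 × 18.998 ≈ 112.1 kt.

112 kt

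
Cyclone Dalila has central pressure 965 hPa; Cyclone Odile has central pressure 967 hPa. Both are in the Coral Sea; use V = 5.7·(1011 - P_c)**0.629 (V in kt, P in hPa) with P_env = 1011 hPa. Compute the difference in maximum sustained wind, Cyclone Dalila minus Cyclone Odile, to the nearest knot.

2 kt

Cyclone Dalila: ΔP = 46; V ≈ 5.7 × 46^0.629 ≈ 63.35 kt.
Cyclone Odile: ΔP = 44; V ≈ 5.7 × 44^0.629 ≈ 61.60 kt.
Difference ≈ 63.35 − 61.60 = 1.75 → 2 kt.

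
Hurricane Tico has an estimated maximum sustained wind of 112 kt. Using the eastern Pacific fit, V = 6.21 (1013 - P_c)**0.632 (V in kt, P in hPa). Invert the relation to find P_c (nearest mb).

ΔP = (V / 6.21)^(1/0.632) = (112/6.21)^1.582.
112/6.21 = 18.035; 18.035^1.582 ≈ 97.17 mb.
P_c = 1013 − 97.17 = 915.83 ≈ 916 mb.

916 mb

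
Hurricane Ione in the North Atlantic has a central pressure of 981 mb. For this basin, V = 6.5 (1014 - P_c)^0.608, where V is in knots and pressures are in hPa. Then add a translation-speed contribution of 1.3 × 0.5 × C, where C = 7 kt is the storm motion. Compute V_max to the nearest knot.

59 kt

ΔP = 1014 − 981 = 33 mb.
33^0.608 ≈ 8.380.
V ≈ 6.5 × 8.380 ≈ 54.5 kt.
Translation term: 1.3 × 0.5 × 7 = 4.55 kt.
Corrected V ≈ 59.05 kt → 59 kt.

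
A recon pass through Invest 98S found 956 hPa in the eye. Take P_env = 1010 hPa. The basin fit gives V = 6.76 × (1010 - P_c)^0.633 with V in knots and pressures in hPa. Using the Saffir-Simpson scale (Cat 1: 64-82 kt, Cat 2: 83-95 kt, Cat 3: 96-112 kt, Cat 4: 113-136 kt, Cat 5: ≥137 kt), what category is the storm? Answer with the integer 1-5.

2

ΔP = 1010 − 956 = 54 hPa.
V ≈ 6.76 × 54^0.633 = 6.76 × 12.49 ≈ 84 kt.
84 kt falls in the Category 2 band.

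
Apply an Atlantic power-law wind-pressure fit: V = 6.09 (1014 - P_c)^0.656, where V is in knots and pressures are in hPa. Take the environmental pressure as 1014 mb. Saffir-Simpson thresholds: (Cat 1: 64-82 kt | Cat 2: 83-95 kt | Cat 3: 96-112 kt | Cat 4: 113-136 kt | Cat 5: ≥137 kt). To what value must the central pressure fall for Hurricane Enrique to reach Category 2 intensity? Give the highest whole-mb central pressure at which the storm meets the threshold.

960 mb

Category 2 begins at V = 83 kt.
Required ΔP = (83/6.09)^(1/0.656) = 13.629^1.524 ≈ 53.62 mb.
P_c ≤ 1014 − 53.62 = 960.38, so the highest integer P_c is 960 mb.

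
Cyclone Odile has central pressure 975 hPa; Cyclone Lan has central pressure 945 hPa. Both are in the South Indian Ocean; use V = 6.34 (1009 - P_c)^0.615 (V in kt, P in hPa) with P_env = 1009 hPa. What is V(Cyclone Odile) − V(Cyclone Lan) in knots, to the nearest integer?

Cyclone Odile: ΔP = 34; V ≈ 6.34 × 34^0.615 ≈ 55.46 kt.
Cyclone Lan: ΔP = 64; V ≈ 6.34 × 64^0.615 ≈ 81.83 kt.
Difference ≈ 55.46 − 81.83 = -26.37 → -26 kt.

-26 kt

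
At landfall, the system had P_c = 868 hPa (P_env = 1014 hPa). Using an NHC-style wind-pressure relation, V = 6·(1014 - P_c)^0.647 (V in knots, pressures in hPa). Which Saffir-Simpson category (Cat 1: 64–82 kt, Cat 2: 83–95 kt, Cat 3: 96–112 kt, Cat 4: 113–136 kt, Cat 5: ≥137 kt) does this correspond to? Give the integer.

5

ΔP = 1014 − 868 = 146 hPa.
V ≈ 6 × 146^0.647 = 6 × 25.14 ≈ 151 kt.
151 kt falls in the Category 5 band.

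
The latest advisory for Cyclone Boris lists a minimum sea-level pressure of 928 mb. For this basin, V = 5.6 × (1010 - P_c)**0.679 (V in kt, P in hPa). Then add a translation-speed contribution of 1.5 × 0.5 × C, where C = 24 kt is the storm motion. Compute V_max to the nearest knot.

ΔP = 1010 − 928 = 82 mb.
82^0.679 ≈ 19.929.
V ≈ 5.6 × 19.929 ≈ 111.6 kt.
Translation term: 1.5 × 0.5 × 24 = 18 kt.
Corrected V ≈ 129.6 kt → 130 kt.

130 kt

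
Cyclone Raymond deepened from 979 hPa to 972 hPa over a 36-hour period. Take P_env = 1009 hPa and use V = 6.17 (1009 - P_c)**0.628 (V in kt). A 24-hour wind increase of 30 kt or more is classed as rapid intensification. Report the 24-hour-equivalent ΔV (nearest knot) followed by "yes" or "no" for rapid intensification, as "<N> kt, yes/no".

5 kt, no

V₁: ΔP = 30, V ≈ 6.17 × 30^0.628 ≈ 52.23 kt.
V₂: ΔP = 37, V ≈ 6.17 × 37^0.628 ≈ 59.58 kt.
ΔV over 36 h = 7.35 kt → 24 h equivalent = 7.35 × 24/36 ≈ 4.90 kt.
5 kt < 30 kt ⇒ not rapid intensification.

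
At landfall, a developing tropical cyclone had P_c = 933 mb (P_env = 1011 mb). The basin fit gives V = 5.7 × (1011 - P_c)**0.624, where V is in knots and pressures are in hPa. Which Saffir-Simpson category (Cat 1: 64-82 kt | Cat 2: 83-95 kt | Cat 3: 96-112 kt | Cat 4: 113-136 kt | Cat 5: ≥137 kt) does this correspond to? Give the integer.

2

ΔP = 1011 − 933 = 78 mb.
V ≈ 5.7 × 78^0.624 = 5.7 × 15.16 ≈ 86 kt.
86 kt falls in the Category 2 band.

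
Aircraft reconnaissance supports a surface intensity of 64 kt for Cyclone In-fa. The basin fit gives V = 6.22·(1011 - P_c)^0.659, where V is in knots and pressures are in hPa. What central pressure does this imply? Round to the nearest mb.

ΔP = (V / 6.22)^(1/0.659) = (64/6.22)^1.517.
64/6.22 = 10.289; 10.289^1.517 ≈ 34.38 mb.
P_c = 1011 − 34.38 = 976.62 ≈ 977 mb.

977 mb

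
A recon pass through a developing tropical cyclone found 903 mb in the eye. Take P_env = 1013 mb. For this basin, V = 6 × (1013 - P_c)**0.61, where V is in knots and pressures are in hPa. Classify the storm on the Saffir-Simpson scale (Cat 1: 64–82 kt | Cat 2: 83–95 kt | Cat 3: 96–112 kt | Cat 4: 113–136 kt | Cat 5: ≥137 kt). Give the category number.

3

ΔP = 1013 − 903 = 110 mb.
V ≈ 6 × 110^0.61 = 6 × 17.59 ≈ 106 kt.
106 kt falls in the Category 3 band.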